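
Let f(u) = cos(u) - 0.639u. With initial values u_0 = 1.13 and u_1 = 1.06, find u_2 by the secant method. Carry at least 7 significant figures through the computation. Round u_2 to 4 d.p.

f(u_0) = -0.295410, f(u_1) = -0.188468
u_2 = 1.060000 - (-0.188468)·(1.060000 - 1.130000)/(-0.188468 - (-0.295410)) = 0.936637; f(u_2) = -0.006010

0.9366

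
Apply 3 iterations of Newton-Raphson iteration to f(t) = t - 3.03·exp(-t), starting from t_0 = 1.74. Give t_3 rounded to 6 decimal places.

Newton update: t ← t − f(t)/f'(t).
f'(t) = 1 + 3.03·exp(-t)
t_0 = 1.740000: f = 1.208173, f' = 1.531827 → t_1 = 1.740000 - (1.208173)/(1.531827) = 0.951286
t_1 = 0.951286: f = -0.219033, f' = 2.170319 → t_2 = 0.951286 - (-0.219033)/(2.170319) = 1.052208
t_2 = 1.052208: f = -0.005764, f' = 2.057973 → t_3 = 1.052208 - (-0.005764)/(2.057973) = 1.055009

1.055009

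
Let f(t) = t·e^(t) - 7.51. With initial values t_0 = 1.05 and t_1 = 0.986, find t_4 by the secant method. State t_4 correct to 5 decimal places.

f(t_0) = -4.509466, f(t_1) = -4.867036
t_2 = 0.986000 - (-4.867036)·(0.986000 - 1.050000)/(-4.867036 - (-4.509466)) = 1.857132; f(t_2) = 4.385564
t_3 = 1.857132 - (4.385564)·(1.857132 - 0.986000)/(4.385564 - (-4.867036)) = 1.444231; f(t_3) = -1.388491
t_4 = 1.444231 - (-1.388491)·(1.444231 - 1.857132)/(-1.388491 - (4.385564)) = 1.543522; f(t_4) = -0.284701

1.54352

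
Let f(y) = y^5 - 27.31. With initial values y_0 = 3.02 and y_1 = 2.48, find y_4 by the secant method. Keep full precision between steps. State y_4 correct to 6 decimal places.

Secant update: y_(k+1) = y_k − f(y_k)·(y_k − y_(k-1))/(f(y_k) − f(y_(k-1))).
f(y_0) = 223.898722, f(y_1) = 66.502002
y_2 = 2.480000 - (66.502002)·(2.480000 - 3.020000)/(66.502002 - (223.898722)) = 2.251844; f(y_2) = 30.591664
y_3 = 2.251844 - (30.591664)·(2.251844 - 2.480000)/(30.591664 - (66.502002)) = 2.057479; f(y_3) = 9.560356
y_4 = 2.057479 - (9.560356)·(2.057479 - 2.251844)/(9.560356 - (30.591664)) = 1.969126; f(y_4) = 2.295144

1.969126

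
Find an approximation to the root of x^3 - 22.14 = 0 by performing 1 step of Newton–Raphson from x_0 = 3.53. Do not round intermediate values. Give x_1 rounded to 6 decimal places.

f'(x) = 3x^2
x_0 = 3.530000: f = 21.846977, f' = 37.382700 → x_1 = 3.530000 - (21.846977)/(37.382700) = 2.945586

2.945586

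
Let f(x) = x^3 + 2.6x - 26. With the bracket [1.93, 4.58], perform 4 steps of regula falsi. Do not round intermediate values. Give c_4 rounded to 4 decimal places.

f(1.930000) = -13.792943, f(4.580000) = 81.979912
step 1: c = 2.311646, f(c) = -7.636966 < 0 → new bracket [2.311646, 4.580000]
step 2: c = 2.504950, f(c) = -3.769129 < 0 → new bracket [2.504950, 4.580000]
step 3: c = 2.596160, f(c) = -1.751750 < 0 → new bracket [2.596160, 4.580000]
step 4: c = 2.637664, f(c) = -0.791137 < 0 → new bracket [2.637664, 4.580000]

2.6377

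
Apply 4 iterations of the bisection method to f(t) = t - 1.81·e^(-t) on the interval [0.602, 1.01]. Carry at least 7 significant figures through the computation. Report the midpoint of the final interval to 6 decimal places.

f(0.602000) = -0.389364, f(1.010000) = 0.350764 (opposite signs)
step 1: m = 0.806000, f(m) = -0.002420 < 0 → root in [0.806000, 1.010000]
step 2: m = 0.908000, f(m) = 0.177973 > 0 → root in [0.806000, 0.908000]
step 3: m = 0.857000, f(m) = 0.088775 > 0 → root in [0.806000, 0.857000]
step 4: m = 0.831500, f(m) = 0.043434 > 0 → root in [0.806000, 0.831500]
Midpoint of [0.806000, 0.831500] = 0.818750

0.818750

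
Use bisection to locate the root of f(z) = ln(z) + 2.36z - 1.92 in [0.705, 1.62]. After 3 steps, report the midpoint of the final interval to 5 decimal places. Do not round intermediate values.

0.87656

f(0.705000) = -0.605757, f(1.620000) = 2.385626 (opposite signs)
step 1: m = 1.162500, f(m) = 0.974073 > 0 → root in [0.705000, 1.162500]
step 2: m = 0.933750, f(m) = 0.215103 > 0 → root in [0.705000, 0.933750]
step 3: m = 0.819375, f(m) = -0.185488 < 0 → root in [0.819375, 0.933750]
Midpoint of [0.819375, 0.933750] = 0.876563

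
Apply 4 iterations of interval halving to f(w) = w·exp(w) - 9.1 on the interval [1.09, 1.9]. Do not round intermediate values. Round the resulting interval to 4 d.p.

f(1.090000) = -5.858041, f(1.900000) = 3.603199 (opposite signs)
step 1: m = 1.495000, f(m) = -2.433292 < 0 → root in [1.495000, 1.900000]
step 2: m = 1.697500, f(m) = 0.168825 > 0 → root in [1.495000, 1.697500]
step 3: m = 1.596250, f(m) = -1.223315 < 0 → root in [1.596250, 1.697500]
step 4: m = 1.646875, f(m) = -0.551511 < 0 → root in [1.646875, 1.697500]

[1.6469, 1.6975]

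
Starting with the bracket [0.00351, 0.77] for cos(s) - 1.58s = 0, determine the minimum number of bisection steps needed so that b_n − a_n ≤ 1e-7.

23

Initial width b − a = 0.77 − 0.00351 = 0.766490.
After n steps the width is (b−a)/2^n; need (b−a)/2^n ≤ 1e-7.
So n ≥ log₂(0.766490/1e-7) = log₂(7664900.0000) ≈ 22.8698.
Hence n = 23.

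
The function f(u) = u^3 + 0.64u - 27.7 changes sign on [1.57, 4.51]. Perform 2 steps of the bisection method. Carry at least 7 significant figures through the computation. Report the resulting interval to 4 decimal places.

f(1.570000) = -22.825307, f(4.510000) = 66.920251 (opposite signs)
step 1: m = 3.040000, f(m) = 2.340064 > 0 → root in [1.570000, 3.040000]
step 2: m = 2.305000, f(m) = -13.978277 < 0 → root in [2.305000, 3.040000]

[2.3050, 3.0400]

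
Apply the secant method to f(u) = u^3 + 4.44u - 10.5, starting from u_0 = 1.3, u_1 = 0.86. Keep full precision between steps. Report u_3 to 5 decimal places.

1.51824

f(u_0) = -2.531000, f(u_1) = -6.045544
u_2 = 0.860000 - (-6.045544)·(0.860000 - 1.300000)/(-6.045544 - (-2.531000)) = 1.616866; f(u_2) = 0.905788
u_3 = 1.616866 - (0.905788)·(1.616866 - 0.860000)/(0.905788 - (-6.045544)) = 1.518243; f(u_3) = -0.259354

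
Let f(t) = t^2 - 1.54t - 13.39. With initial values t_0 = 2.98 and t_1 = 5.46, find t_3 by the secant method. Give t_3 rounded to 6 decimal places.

f(t_0) = -9.098800, f(t_1) = 8.013200
t_2 = 5.460000 - (8.013200)·(5.460000 - 2.980000)/(8.013200 - (-9.098800)) = 4.298667; f(t_2) = -1.531412
t_3 = 4.298667 - (-1.531412)·(4.298667 - 5.460000)/(-1.531412 - (8.013200)) = 4.485000; f(t_3) = -0.181675

4.485000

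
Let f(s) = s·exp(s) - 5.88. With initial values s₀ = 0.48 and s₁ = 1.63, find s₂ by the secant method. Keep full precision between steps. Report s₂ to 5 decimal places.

1.25813

f(s_0) = -5.104284, f(s_1) = 2.439316
s_2 = 1.630000 - (2.439316)·(1.630000 - 0.480000)/(2.439316 - (-5.104284)) = 1.258133; f(s_2) = -1.452821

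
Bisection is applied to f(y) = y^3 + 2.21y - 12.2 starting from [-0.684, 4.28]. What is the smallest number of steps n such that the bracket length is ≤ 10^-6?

Initial width b − a = 4.28 − -0.684 = 4.964000.
After n steps the width is (b−a)/2^n; need (b−a)/2^n ≤ 10^-6.
So n ≥ log₂(4.964000/10^-6) = log₂(4964000.0000) ≈ 22.2431.
Hence n = 23.

23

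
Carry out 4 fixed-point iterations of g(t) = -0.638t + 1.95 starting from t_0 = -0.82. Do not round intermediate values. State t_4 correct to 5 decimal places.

0.85737

t_1 = g(-0.820000) = 2.473160
t_2 = g(2.473160) = 0.372124
t_3 = g(0.372124) = 1.712585
t_4 = g(1.712585) = 0.857371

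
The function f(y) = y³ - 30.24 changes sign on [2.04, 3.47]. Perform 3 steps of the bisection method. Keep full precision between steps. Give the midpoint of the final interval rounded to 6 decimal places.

3.201875

f(2.040000) = -21.750336, f(3.470000) = 11.541923 (opposite signs)
step 1: m = 2.755000, f(m) = -9.329481 < 0 → root in [2.755000, 3.470000]
step 2: m = 3.112500, f(m) = -0.087170 < 0 → root in [3.112500, 3.470000]
step 3: m = 3.291250, f(m) = 5.411895 > 0 → root in [3.112500, 3.291250]
Midpoint of [3.112500, 3.291250] = 3.201875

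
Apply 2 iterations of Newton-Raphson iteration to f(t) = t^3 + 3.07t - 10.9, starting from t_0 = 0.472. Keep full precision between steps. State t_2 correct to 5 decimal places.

f'(t) = 3t^2 + 3.07
t_0 = 0.472000: f = -9.345806, f' = 3.738352 → t_1 = 0.472000 - (-9.345806)/(3.738352) = 2.971980
t_1 = 2.971980: f = 24.474488, f' = 29.567999 → t_2 = 2.971980 - (24.474488)/(29.567999) = 2.144244

2.14424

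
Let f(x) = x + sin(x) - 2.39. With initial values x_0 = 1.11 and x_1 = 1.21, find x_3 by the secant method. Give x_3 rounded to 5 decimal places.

1.40247

f(x_0) = -0.384301, f(x_1) = -0.244384
x_2 = 1.210000 - (-0.244384)·(1.210000 - 1.110000)/(-0.244384 - (-0.384301)) = 1.384663; f(x_2) = -0.022610
x_3 = 1.384663 - (-0.022610)·(1.384663 - 1.210000)/(-0.022610 - (-0.244384)) = 1.402470; f(x_3) = -0.001664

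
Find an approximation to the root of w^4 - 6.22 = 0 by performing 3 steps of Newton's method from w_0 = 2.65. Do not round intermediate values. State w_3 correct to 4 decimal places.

1.5974

f'(w) = 4w^3
w_0 = 2.650000: f = 43.095506, f' = 74.438500 → w_1 = 2.650000 - (43.095506)/(74.438500) = 2.071059
w_1 = 2.071059: f = 12.177966, f' = 35.533448 → w_2 = 2.071059 - (12.177966)/(35.533448) = 1.728341
w_2 = 1.728341: f = 2.703131, f' = 20.651325 → w_3 = 1.728341 - (2.703131)/(20.651325) = 1.597447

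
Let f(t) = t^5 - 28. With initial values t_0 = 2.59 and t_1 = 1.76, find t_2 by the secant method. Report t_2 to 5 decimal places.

f(t_0) = 88.546389, f(t_1) = -11.112579
t_2 = 1.760000 - (-11.112579)·(1.760000 - 2.590000)/(-11.112579 - (88.546389)) = 1.852550; f(t_2) = -6.180252

1.85255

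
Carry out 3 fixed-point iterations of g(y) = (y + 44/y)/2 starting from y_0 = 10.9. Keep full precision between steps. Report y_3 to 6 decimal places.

y_1 = g(10.900000) = 7.468349
y_2 = g(7.468349) = 6.679939
y_3 = g(6.679939) = 6.633413

6.633413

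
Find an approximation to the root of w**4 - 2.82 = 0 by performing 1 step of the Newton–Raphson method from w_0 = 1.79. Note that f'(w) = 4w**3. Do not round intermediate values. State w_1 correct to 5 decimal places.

1.46542

w_0 = 1.790000: f = 7.446257, f' = 22.941356 → w_1 = 1.790000 - (7.446257)/(22.941356) = 1.465422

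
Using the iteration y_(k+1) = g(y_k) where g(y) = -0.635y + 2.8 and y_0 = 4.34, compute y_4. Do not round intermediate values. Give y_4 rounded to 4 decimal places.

2.1397

y_1 = g(4.340000) = 0.044100
y_2 = g(0.044100) = 2.771996
y_3 = g(2.771996) = 1.039782
y_4 = g(1.039782) = 2.139738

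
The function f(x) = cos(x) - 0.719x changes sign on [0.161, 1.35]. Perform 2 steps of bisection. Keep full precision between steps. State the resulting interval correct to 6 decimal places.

[0.755500, 1.052750]

f(0.161000) = 0.871308, f(1.350000) = -0.751643 (opposite signs)
step 1: m = 0.755500, f(m) = 0.184724 > 0 → root in [0.755500, 1.350000]
step 2: m = 1.052750, f(m) = -0.261743 < 0 → root in [0.755500, 1.052750]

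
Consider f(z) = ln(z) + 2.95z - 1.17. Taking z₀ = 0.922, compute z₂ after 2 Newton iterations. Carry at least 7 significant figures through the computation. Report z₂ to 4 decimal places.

0.5806

Newton update: z ← z − f(z)/f'(z).
f'(z) = 1/z + 2.95
z_0 = 0.922000: f = 1.468690, f' = 4.034599 → z_1 = 0.922000 - (1.468690)/(4.034599) = 0.557976
z_1 = 0.557976: f = -0.107409, f' = 4.742191 → z_2 = 0.557976 - (-0.107409)/(4.742191) = 0.580626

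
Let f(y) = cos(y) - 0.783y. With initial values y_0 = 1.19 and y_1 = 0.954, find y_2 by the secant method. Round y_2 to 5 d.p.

0.85241

f(y_0) = -0.560110, f(y_1) = -0.168557
y_2 = 0.954000 - (-0.168557)·(0.954000 - 1.190000)/(-0.168557 - (-0.560110)) = 0.852406; f(y_2) = -0.009260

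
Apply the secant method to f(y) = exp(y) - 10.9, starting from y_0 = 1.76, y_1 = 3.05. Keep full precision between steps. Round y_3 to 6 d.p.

2.328377

Secant update: y_(k+1) = y_k − f(y_k)·(y_k − y_(k-1))/(f(y_k) − f(y_(k-1))).
f(y_0) = -5.087563, f(y_1) = 10.215344
y_2 = 3.050000 - (10.215344)·(3.050000 - 1.760000)/(10.215344 - (-5.087563)) = 2.188870; f(y_2) = -1.974879
y_3 = 2.188870 - (-1.974879)·(2.188870 - 3.050000)/(-1.974879 - (10.215344)) = 2.328377; f(y_3) = -0.638722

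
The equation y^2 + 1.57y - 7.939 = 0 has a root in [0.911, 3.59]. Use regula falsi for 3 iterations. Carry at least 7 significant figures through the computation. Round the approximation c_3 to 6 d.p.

2.127763

f(0.911000) = -5.678809, f(3.590000) = 10.585400
step 1: c = 1.846399, f(c) = -1.630963 < 0 → new bracket [1.846399, 3.590000]
step 2: c = 2.079181, f(c) = -0.351691 < 0 → new bracket [2.079181, 3.590000]
step 3: c = 2.127763, f(c) = -0.071038 < 0 → new bracket [2.127763, 3.590000]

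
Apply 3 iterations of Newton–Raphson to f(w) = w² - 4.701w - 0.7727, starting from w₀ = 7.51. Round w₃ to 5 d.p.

4.86101

Newton update: w ← w − f(w)/f'(w).
f'(w) = 2w - 4.701
w_0 = 7.510000: f = 20.322890, f' = 10.319000 → w_1 = 7.510000 - (20.322890)/(10.319000) = 5.540537
w_1 = 5.540537: f = 3.878785, f' = 6.380074 → w_2 = 5.540537 - (3.878785)/(6.380074) = 4.932584
w_2 = 4.932584: f = 0.369607, f' = 5.164168 → w_3 = 4.932584 - (0.369607)/(5.164168) = 4.861012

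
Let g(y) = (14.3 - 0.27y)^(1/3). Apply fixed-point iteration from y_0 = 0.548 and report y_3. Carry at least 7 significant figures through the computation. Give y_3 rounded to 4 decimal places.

2.3902

y_1 = g(0.548000) = 2.418836
y_2 = g(2.418836) = 2.389708
y_3 = g(2.389708) = 2.390167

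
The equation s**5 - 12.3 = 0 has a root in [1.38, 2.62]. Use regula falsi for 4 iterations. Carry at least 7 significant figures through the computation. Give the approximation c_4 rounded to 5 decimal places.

False-position update: c = (a·f(b) − b·f(a))/(f(b) − f(a)); replace the endpoint whose sign matches f(c).
f(1.380000) = -7.295100, f(2.620000) = 111.154367
step 1: c = 1.456369, f(c) = -5.748242 < 0 → new bracket [1.456369, 2.620000]
step 2: c = 1.513587, f(c) = -4.356053 < 0 → new bracket [1.513587, 2.620000]
step 3: c = 1.555311, f(c) = -3.199063 < 0 → new bracket [1.555311, 2.620000]
step 4: c = 1.585096, f(c) = -2.293605 < 0 → new bracket [1.585096, 2.620000]

1.58510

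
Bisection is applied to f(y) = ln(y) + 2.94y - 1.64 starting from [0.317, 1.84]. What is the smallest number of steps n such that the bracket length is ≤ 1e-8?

Initial width b − a = 1.84 − 0.317 = 1.523000.
After n steps the width is (b−a)/2^n; need (b−a)/2^n ≤ 1e-8.
So n ≥ log₂(1.523000/1e-8) = log₂(152300000.0000) ≈ 27.1823.
Hence n = 28.

28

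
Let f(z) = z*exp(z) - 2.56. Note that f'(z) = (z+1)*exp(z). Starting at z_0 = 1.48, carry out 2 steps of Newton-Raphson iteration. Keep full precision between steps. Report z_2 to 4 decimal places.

z_0 = 1.480000: f = 3.941560, f' = 10.894505 → z_1 = 1.480000 - (3.941560)/(10.894505) = 1.118207
z_1 = 1.118207: f = 0.861000, f' = 6.480363 → z_2 = 1.118207 - (0.861000)/(6.480363) = 0.985344

0.9853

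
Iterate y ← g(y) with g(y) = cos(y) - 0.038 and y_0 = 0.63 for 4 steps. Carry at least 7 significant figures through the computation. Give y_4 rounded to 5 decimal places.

y_1 = g(0.630000) = 0.770028
y_2 = g(0.770028) = 0.679892
y_3 = g(0.679892) = 0.739641
y_4 = g(0.739641) = 0.700711

0.70071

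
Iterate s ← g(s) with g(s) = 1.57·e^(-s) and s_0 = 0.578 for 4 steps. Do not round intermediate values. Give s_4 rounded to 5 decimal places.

0.69214

s_1 = g(0.578000) = 0.880800
s_2 = g(0.880800) = 0.650688
s_3 = g(0.650688) = 0.819048
s_4 = g(0.819048) = 0.692136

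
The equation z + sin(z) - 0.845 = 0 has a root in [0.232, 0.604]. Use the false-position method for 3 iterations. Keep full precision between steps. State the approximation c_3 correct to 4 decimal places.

f(0.232000) = -0.383076, f(0.604000) = 0.326939
step 1: c = 0.432706, f(c) = 0.007035 > 0 → new bracket [0.232000, 0.432706]
step 2: c = 0.429087, f(c) = 0.000127 > 0 → new bracket [0.232000, 0.429087]
step 3: c = 0.429021, f(c) = 0.000002 > 0 → new bracket [0.232000, 0.429021]

0.4290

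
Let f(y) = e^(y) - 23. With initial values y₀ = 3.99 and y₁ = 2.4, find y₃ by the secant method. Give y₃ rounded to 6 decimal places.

3.263776

f(y_0) = 31.054889, f(y_1) = -11.976824
y_2 = 2.400000 - (-11.976824)·(2.400000 - 3.990000)/(-11.976824 - (31.054889)) = 2.842538; f(y_2) = -5.840747
y_3 = 2.842538 - (-5.840747)·(2.842538 - 2.400000)/(-5.840747 - (-11.976824)) = 3.263776; f(y_3) = 3.148080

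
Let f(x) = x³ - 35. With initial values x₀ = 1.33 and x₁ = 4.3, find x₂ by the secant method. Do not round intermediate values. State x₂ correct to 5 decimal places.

2.58674

f(x_0) = -32.647363, f(x_1) = 44.507000
x_2 = 4.300000 - (44.507000)·(4.300000 - 1.330000)/(44.507000 - (-32.647363)) = 2.586736; f(x_2) = -17.691623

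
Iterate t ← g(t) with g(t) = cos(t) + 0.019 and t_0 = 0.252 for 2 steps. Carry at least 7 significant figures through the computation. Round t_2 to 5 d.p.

0.56985

t_1 = g(0.252000) = 0.987416
t_2 = g(0.987416) = 0.569849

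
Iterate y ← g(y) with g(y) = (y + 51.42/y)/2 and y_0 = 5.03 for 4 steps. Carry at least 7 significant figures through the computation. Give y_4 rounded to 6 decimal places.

y_1 = g(5.030000) = 7.626332
y_2 = g(7.626332) = 7.184380
y_3 = g(7.184380) = 7.170787
y_4 = g(7.170787) = 7.170774

7.170774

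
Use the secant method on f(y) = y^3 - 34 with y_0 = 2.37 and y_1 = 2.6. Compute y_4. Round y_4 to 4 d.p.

f(y_0) = -20.687947, f(y_1) = -16.424000
y_2 = 2.600000 - (-16.424000)·(2.600000 - 2.370000)/(-16.424000 - (-20.687947)) = 3.485921; f(y_2) = 8.359674
y_3 = 3.485921 - (8.359674)·(3.485921 - 2.600000)/(8.359674 - (-16.424000)) = 3.187095; f(y_3) = -1.626851
y_4 = 3.187095 - (-1.626851)·(3.187095 - 3.485921)/(-1.626851 - (8.359674)) = 3.235775; f(y_4) = -0.120661

3.2358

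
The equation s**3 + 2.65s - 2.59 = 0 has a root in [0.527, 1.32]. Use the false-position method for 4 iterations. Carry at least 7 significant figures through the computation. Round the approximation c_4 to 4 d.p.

False-position update: c = (a·f(b) − b·f(a))/(f(b) − f(a)); replace the endpoint whose sign matches f(c).
f(0.527000) = -1.047087, f(1.320000) = 3.207968
step 1: c = 0.722142, f(c) = -0.299735 < 0 → new bracket [0.722142, 1.320000]
step 2: c = 0.773229, f(c) = -0.078642 < 0 → new bracket [0.773229, 1.320000]
step 3: c = 0.786312, f(c) = -0.020106 < 0 → new bracket [0.786312, 1.320000]
step 4: c = 0.789636, f(c) = -0.005105 < 0 → new bracket [0.789636, 1.320000]

0.7896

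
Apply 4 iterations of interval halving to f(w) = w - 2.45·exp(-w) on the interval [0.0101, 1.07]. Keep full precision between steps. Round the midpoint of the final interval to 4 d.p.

0.9706

f(0.010100) = -2.415280, f(1.070000) = 0.229629 (opposite signs)
step 1: m = 0.540050, f(m) = -0.887612 < 0 → root in [0.540050, 1.070000]
step 2: m = 0.805025, f(m) = -0.290313 < 0 → root in [0.805025, 1.070000]
step 3: m = 0.937513, f(m) = -0.021909 < 0 → root in [0.937513, 1.070000]
step 4: m = 1.003756, f(m) = 0.105831 > 0 → root in [0.937513, 1.003756]
Midpoint of [0.937513, 1.003756] = 0.970634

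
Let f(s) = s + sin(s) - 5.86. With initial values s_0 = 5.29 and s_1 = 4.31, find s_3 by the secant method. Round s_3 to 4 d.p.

f(s_0) = -1.407769, f(s_1) = -2.470128
s_2 = 4.310000 - (-2.470128)·(4.310000 - 5.290000)/(-2.470128 - (-1.407769)) = 6.588633; f(s_2) = 1.029354
s_3 = 6.588633 - (1.029354)·(6.588633 - 4.310000)/(1.029354 - (-2.470128)) = 5.918386; f(s_3) = -0.298377

5.9184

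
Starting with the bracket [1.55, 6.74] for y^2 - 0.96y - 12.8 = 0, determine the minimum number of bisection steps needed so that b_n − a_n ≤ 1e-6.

Initial width b − a = 6.74 − 1.55 = 5.190000.
After n steps the width is (b−a)/2^n; need (b−a)/2^n ≤ 1e-6.
So n ≥ log₂(5.190000/1e-6) = log₂(5190000.0000) ≈ 22.3073.
Hence n = 23.

23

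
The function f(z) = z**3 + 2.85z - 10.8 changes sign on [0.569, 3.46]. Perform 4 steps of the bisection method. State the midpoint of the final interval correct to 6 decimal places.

f(0.569000) = -8.994130, f(3.460000) = 40.482736 (opposite signs)
step 1: m = 2.014500, f(m) = 3.116590 > 0 → root in [0.569000, 2.014500]
step 2: m = 1.291750, f(m) = -4.963075 < 0 → root in [1.291750, 2.014500]
step 3: m = 1.653125, f(m) = -1.570897 < 0 → root in [1.653125, 2.014500]
step 4: m = 1.833813, f(m) = 0.593236 > 0 → root in [1.653125, 1.833813]
Midpoint of [1.653125, 1.833813] = 1.743469

1.743469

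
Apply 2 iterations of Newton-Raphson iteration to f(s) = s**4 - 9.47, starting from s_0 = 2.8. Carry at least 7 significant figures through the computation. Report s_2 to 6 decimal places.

1.875866

Newton update: s ← s − f(s)/f'(s).
f'(s) = 4s**3
s_0 = 2.800000: f = 51.995600, f' = 87.808000 → s_1 = 2.800000 - (51.995600)/(87.808000) = 2.207849
s_1 = 2.207849: f = 14.291695, f' = 43.049495 → s_2 = 2.207849 - (14.291695)/(43.049495) = 1.875866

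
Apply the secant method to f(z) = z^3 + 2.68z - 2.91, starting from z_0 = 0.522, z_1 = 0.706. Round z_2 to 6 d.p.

0.880377

f(z_0) = -1.368803, f(z_1) = -0.666024
z_2 = 0.706000 - (-0.666024)·(0.706000 - 0.522000)/(-0.666024 - (-1.368803)) = 0.880377; f(z_2) = 0.131758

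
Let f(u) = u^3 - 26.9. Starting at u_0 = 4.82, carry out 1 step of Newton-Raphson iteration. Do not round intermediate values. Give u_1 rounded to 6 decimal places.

f'(u) = 3u^2
u_0 = 4.820000: f = 85.080168, f' = 69.697200 → u_1 = 4.820000 - (85.080168)/(69.697200) = 3.599289

3.599289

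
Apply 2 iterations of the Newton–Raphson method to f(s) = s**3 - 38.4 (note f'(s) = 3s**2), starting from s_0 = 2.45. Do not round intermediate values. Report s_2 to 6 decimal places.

3.413130

s_0 = 2.450000: f = -23.693875, f' = 18.007500 → s_1 = 2.450000 - (-23.693875)/(18.007500) = 3.765778
s_1 = 3.765778: f = 15.002820, f' = 42.543255 → s_2 = 3.765778 - (15.002820)/(42.543255) = 3.413130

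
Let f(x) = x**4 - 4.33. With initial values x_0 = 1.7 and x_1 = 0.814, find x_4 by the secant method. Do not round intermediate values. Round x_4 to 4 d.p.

1.3999

f(x_0) = 4.022100, f(x_1) = -3.890967
x_2 = 0.814000 - (-3.890967)·(0.814000 - 1.700000)/(-3.890967 - (4.022100)) = 1.249659; f(x_2) = -1.891259
x_3 = 1.249659 - (-1.891259)·(1.249659 - 0.814000)/(-1.891259 - (-3.890967)) = 1.661691; f(x_3) = 3.294313
x_4 = 1.661691 - (3.294313)·(1.661691 - 1.249659)/(3.294313 - (-1.891259)) = 1.399933; f(x_4) = -0.489133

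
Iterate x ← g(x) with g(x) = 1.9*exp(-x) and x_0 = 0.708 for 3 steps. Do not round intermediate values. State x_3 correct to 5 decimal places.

0.90184

x_1 = g(0.708000) = 0.935994
x_2 = g(0.935994) = 0.745172
x_3 = g(0.745172) = 0.901840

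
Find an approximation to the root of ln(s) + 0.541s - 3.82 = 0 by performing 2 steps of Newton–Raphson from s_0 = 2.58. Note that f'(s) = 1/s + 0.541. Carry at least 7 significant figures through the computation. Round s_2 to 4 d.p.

4.3443

Newton update: s ← s − f(s)/f'(s).
s_0 = 2.580000: f = -1.476431, f' = 0.928597 → s_1 = 2.580000 - (-1.476431)/(0.928597) = 4.169959
s_1 = 4.169959: f = -0.136146, f' = 0.780811 → s_2 = 4.169959 - (-0.136146)/(0.780811) = 4.344324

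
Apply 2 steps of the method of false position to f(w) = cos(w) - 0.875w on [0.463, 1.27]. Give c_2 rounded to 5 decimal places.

0.79536

f(0.463000) = 0.489592, f(1.270000) = -0.814969
step 1: c = 0.765861, f(c) = 0.050658 > 0 → new bracket [0.765861, 1.270000]
step 2: c = 0.795364, f(c) = 0.004082 > 0 → new bracket [0.795364, 1.270000]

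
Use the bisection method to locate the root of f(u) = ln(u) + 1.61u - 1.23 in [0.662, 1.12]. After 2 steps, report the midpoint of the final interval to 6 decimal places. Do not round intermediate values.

f(0.662000) = -0.576670, f(1.120000) = 0.686529 (opposite signs)
step 1: m = 0.891000, f(m) = 0.089099 > 0 → root in [0.662000, 0.891000]
step 2: m = 0.776500, f(m) = -0.232794 < 0 → root in [0.776500, 0.891000]
Midpoint of [0.776500, 0.891000] = 0.833750

0.833750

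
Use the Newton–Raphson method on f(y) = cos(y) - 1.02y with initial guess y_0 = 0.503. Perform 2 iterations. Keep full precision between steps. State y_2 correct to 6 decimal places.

f'(y) = -sin(y) - 1.02
y_0 = 0.503000: f = 0.363080, f' = -1.502056 → y_1 = 0.503000 - (0.363080)/(-1.502056) = 0.744722
y_1 = 0.744722: f = -0.024340, f' = -1.697768 → y_2 = 0.744722 - (-0.024340)/(-1.697768) = 0.730385

0.730385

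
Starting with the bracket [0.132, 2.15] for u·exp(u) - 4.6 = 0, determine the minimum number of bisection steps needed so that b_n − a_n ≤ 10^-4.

15

Initial width b − a = 2.15 − 0.132 = 2.018000.
After n steps the width is (b−a)/2^n; need (b−a)/2^n ≤ 10^-4.
So n ≥ log₂(2.018000/10^-4) = log₂(20180.0000) ≈ 14.3006.
Hence n = 15.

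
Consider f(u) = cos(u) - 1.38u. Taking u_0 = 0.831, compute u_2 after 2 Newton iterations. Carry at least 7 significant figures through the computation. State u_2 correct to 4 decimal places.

0.5986

f'(u) = -sin(u) - 1.38
u_0 = 0.831000: f = -0.472643, f' = -2.118606 → u_1 = 0.831000 - (-0.472643)/(-2.118606) = 0.607909
u_1 = 0.607909: f = -0.018070, f' = -1.951152 → u_2 = 0.607909 - (-0.018070)/(-1.951152) = 0.598648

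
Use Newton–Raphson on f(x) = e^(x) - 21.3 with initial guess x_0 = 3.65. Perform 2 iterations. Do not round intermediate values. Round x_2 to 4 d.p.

f'(x) = e^(x)
x_0 = 3.650000: f = 17.174666, f' = 38.474666 → x_1 = 3.650000 - (17.174666)/(38.474666) = 3.203611
x_1 = 3.203611: f = 3.321278, f' = 24.621278 → x_2 = 3.203611 - (3.321278)/(24.621278) = 3.068716

3.0687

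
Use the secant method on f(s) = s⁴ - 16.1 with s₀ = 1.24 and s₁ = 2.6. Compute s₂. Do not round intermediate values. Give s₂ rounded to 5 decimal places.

1.67109

Secant update: s_(k+1) = s_k − f(s_k)·(s_k − s_(k-1))/(f(s_k) − f(s_(k-1))).
f(s_0) = -13.735786, f(s_1) = 29.597600
s_2 = 2.600000 - (29.597600)·(2.600000 - 1.240000)/(29.597600 - (-13.735786)) = 1.671092; f(s_2) = -8.301676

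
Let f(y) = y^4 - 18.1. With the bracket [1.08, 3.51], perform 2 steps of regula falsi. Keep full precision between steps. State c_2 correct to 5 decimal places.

1.56533

f(1.080000) = -16.739511, f(3.510000) = 133.684864
step 1: c = 1.350415, f(c) = -14.774407 < 0 → new bracket [1.350415, 3.510000]
step 2: c = 1.565333, f(c) = -12.096187 < 0 → new bracket [1.565333, 3.510000]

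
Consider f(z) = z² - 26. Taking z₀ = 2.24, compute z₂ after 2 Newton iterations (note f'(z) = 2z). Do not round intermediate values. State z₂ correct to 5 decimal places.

Newton update: z ← z − f(z)/f'(z).
z_0 = 2.240000: f = -20.982400, f' = 4.480000 → z_1 = 2.240000 - (-20.982400)/(4.480000) = 6.923571
z_1 = 6.923571: f = 21.935841, f' = 13.847143 → z_2 = 6.923571 - (21.935841)/(13.847143) = 5.339429

5.33943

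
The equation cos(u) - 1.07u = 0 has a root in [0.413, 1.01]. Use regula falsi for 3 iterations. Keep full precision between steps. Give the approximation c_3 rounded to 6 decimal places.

0.709159

False-position update: c = (a·f(b) − b·f(a))/(f(b) − f(a)); replace the endpoint whose sign matches f(c).
f(0.413000) = 0.474011, f(1.010000) = -0.548839
step 1: c = 0.689663, f(c) = 0.033522 > 0 → new bracket [0.689663, 1.010000]
step 2: c = 0.708102, f(c) = 0.001929 > 0 → new bracket [0.708102, 1.010000]
step 3: c = 0.709159, f(c) = 0.000109 > 0 → new bracket [0.709159, 1.010000]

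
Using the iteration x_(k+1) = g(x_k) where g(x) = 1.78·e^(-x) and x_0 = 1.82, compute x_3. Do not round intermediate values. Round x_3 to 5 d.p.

0.46887

x_1 = g(1.820000) = 0.288406
x_2 = g(0.288406) = 1.334034
x_3 = g(1.334034) = 0.468874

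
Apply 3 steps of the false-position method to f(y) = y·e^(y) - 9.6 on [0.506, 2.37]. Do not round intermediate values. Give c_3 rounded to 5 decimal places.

False-position update: c = (a·f(b) − b·f(a))/(f(b) − f(a)); replace the endpoint whose sign matches f(c).
f(0.506000) = -8.760726, f(2.370000) = 15.752820
step 1: c = 1.172162, f(c) = -5.815128 < 0 → new bracket [1.172162, 2.370000]
step 2: c = 1.495122, f(c) = -2.931935 < 0 → new bracket [1.495122, 2.370000]
step 3: c = 1.632404, f(c) = -1.248359 < 0 → new bracket [1.632404, 2.370000]

1.63240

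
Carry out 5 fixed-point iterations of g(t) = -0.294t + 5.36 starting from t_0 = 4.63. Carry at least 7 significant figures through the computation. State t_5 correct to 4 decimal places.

t_1 = g(4.630000) = 3.998780
t_2 = g(3.998780) = 4.184359
t_3 = g(4.184359) = 4.129799
t_4 = g(4.129799) = 4.145839
t_5 = g(4.145839) = 4.141123

4.1411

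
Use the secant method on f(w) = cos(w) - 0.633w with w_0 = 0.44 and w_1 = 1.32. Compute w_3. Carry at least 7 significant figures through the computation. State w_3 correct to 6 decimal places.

f(w_0) = 0.626232, f(w_1) = -0.587385
w_2 = 1.320000 - (-0.587385)·(1.320000 - 0.440000)/(-0.587385 - (0.626232)) = 0.894084; f(w_2) = 0.060278
w_3 = 0.894084 - (0.060278)·(0.894084 - 1.320000)/(0.060278 - (-0.587385)) = 0.933724; f(w_3) = 0.003797

0.933724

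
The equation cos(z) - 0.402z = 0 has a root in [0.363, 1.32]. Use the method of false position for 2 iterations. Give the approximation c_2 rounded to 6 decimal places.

f(0.363000) = 0.788910, f(1.320000) = -0.282465
step 1: c = 1.067690, f(c) = 0.052938 > 0 → new bracket [1.067690, 1.320000]
step 2: c = 1.107513, f(c) = 0.001667 > 0 → new bracket [1.107513, 1.320000]

1.107513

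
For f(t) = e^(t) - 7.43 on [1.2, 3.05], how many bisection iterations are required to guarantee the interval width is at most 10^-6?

21

Initial width b − a = 3.05 − 1.2 = 1.850000.
After n steps the width is (b−a)/2^n; need (b−a)/2^n ≤ 10^-6.
So n ≥ log₂(1.850000/10^-6) = log₂(1850000.0000) ≈ 20.8191.
Hence n = 21.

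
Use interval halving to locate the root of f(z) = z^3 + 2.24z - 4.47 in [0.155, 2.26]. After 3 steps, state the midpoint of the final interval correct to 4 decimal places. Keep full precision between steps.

f(0.155000) = -4.119076, f(2.260000) = 12.135576 (opposite signs)
step 1: m = 1.207500, f(m) = -0.004597 < 0 → root in [1.207500, 2.260000]
step 2: m = 1.733750, f(m) = 4.625060 > 0 → root in [1.207500, 1.733750]
step 3: m = 1.470625, f(m) = 2.004776 > 0 → root in [1.207500, 1.470625]
Midpoint of [1.207500, 1.470625] = 1.339062

1.3391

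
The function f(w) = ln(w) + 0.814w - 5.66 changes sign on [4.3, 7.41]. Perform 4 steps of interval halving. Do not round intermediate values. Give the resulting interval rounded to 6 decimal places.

f(4.300000) = -0.701185, f(7.410000) = 2.374570 (opposite signs)
step 1: m = 5.855000, f(m) = 0.873266 > 0 → root in [4.300000, 5.855000]
step 2: m = 5.077500, f(m) = 0.097904 > 0 → root in [4.300000, 5.077500]
step 3: m = 4.688750, f(m) = -0.298191 < 0 → root in [4.688750, 5.077500]
step 4: m = 4.883125, f(m) = -0.099351 < 0 → root in [4.883125, 5.077500]

[4.883125, 5.077500]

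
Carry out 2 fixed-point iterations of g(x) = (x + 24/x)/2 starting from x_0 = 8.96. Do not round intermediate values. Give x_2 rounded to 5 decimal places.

4.97175

x_1 = g(8.960000) = 5.819286
x_2 = g(5.819286) = 4.971752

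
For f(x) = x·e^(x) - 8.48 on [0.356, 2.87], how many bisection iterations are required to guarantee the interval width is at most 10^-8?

28

Initial width b − a = 2.87 − 0.356 = 2.514000.
After n steps the width is (b−a)/2^n; need (b−a)/2^n ≤ 10^-8.
So n ≥ log₂(2.514000/10^-8) = log₂(251400000.0000) ≈ 27.9054.
Hence n = 28.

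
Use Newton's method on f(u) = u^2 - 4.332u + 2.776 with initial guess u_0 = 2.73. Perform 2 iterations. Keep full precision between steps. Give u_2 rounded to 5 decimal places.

f'(u) = 2u - 4.332
u_0 = 2.730000: f = -1.597460, f' = 1.128000 → u_1 = 2.730000 - (-1.597460)/(1.128000) = 4.146188
u_1 = 4.146188: f = 2.005588, f' = 3.960376 → u_2 = 4.146188 - (2.005588)/(3.960376) = 3.639774

3.63977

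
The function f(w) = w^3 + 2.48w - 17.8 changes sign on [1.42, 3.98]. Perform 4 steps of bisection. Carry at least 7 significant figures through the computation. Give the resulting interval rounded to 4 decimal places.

[2.2200, 2.3800]

f(1.420000) = -11.415112, f(3.980000) = 55.115192 (opposite signs)
step 1: m = 2.700000, f(m) = 8.579000 > 0 → root in [1.420000, 2.700000]
step 2: m = 2.060000, f(m) = -3.949384 < 0 → root in [2.060000, 2.700000]
step 3: m = 2.380000, f(m) = 1.583672 > 0 → root in [2.060000, 2.380000]
step 4: m = 2.220000, f(m) = -1.353352 < 0 → root in [2.220000, 2.380000]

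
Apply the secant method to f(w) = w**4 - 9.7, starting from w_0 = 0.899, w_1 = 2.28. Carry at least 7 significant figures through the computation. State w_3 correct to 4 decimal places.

f(w_0) = -9.046811, f(w_1) = 17.323363
w_2 = 2.280000 - (17.323363)·(2.280000 - 0.899000)/(17.323363 - (-9.046811)) = 1.372779; f(w_2) = -6.148572
w_3 = 1.372779 - (-6.148572)·(1.372779 - 2.280000)/(-6.148572 - (17.323363)) = 1.610430; f(w_3) = -2.973842

1.6104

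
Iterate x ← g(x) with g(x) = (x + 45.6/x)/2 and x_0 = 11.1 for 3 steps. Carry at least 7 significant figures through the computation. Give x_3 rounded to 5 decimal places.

6.75294

x_1 = g(11.100000) = 7.604054
x_2 = g(7.604054) = 6.800428
x_3 = g(6.800428) = 6.752944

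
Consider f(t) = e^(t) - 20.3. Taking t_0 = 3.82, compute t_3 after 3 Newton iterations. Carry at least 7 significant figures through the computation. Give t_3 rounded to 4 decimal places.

3.0111

f'(t) = e^(t)
t_0 = 3.820000: f = 25.304208, f' = 45.604208 → t_1 = 3.820000 - (25.304208)/(45.604208) = 3.265134
t_1 = 3.265134: f = 5.883629, f' = 26.183629 → t_2 = 3.265134 - (5.883629)/(26.183629) = 3.040428
t_2 = 3.040428: f = 0.614192, f' = 20.914192 → t_3 = 3.040428 - (0.614192)/(20.914192) = 3.011061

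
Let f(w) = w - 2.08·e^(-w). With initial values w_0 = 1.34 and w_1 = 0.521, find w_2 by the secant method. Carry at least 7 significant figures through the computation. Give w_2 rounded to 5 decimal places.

0.90853

Secant update: w_(k+1) = w_k − f(w_k)·(w_k − w_(k-1))/(f(w_k) − f(w_(k-1))).
f(w_0) = 0.795361, f(w_1) = -0.714367
w_2 = 0.521000 - (-0.714367)·(0.521000 - 1.340000)/(-0.714367 - (0.795361)) = 0.908531; f(w_2) = 0.070050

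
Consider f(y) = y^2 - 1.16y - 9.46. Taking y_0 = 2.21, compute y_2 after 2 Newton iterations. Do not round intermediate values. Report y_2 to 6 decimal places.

Newton update: y ← y − f(y)/f'(y).
f'(y) = 2y - 1.16
y_0 = 2.210000: f = -7.139500, f' = 3.260000 → y_1 = 2.210000 - (-7.139500)/(3.260000) = 4.400031
y_1 = 4.400031: f = 4.796234, f' = 7.640061 → y_2 = 4.400031 - (4.796234)/(7.640061) = 3.772256

3.772256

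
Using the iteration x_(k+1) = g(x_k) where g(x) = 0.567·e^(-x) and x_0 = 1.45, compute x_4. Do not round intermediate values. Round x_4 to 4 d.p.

x_1 = g(1.450000) = 0.133001
x_2 = g(0.133001) = 0.496388
x_3 = g(0.496388) = 0.345147
x_4 = g(0.345147) = 0.401502

0.4015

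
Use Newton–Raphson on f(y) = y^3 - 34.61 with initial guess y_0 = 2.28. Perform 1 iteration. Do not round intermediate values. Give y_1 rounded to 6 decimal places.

Newton update: y ← y − f(y)/f'(y).
f'(y) = 3y^2
y_0 = 2.280000: f = -22.757648, f' = 15.595200 → y_1 = 2.280000 - (-22.757648)/(15.595200) = 3.739273

3.739273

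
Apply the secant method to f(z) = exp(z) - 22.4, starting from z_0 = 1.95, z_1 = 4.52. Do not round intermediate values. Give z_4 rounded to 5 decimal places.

f(z_0) = -15.371312, f(z_1) = 69.435598
z_2 = 4.520000 - (69.435598)·(4.520000 - 1.950000)/(69.435598 - (-15.371312)) = 2.415814; f(z_2) = -11.201114
z_3 = 2.415814 - (-11.201114)·(2.415814 - 4.520000)/(-11.201114 - (69.435598)) = 2.708103; f(z_3) = -7.399203
z_4 = 2.708103 - (-7.399203)·(2.708103 - 2.415814)/(-7.399203 - (-11.201114)) = 3.276950; f(z_4) = 4.094850

3.27695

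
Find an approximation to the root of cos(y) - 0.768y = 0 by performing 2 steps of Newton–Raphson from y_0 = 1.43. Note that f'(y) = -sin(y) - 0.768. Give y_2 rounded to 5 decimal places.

y_0 = 1.430000: f = -0.957908, f' = -1.758105 → y_1 = 1.430000 - (-0.957908)/(-1.758105) = 0.885147
y_1 = 0.885147: f = -0.046617, f' = -1.542008 → y_2 = 0.885147 - (-0.046617)/(-1.542008) = 0.854916

0.85492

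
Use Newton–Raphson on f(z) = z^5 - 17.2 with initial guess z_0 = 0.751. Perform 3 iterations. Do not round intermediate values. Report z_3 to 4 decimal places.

Newton update: z ← z − f(z)/f'(z).
f'(z) = 5z^4
z_0 = 0.751000: f = -16.961109, f' = 1.590486 → z_1 = 0.751000 - (-16.961109)/(1.590486) = 11.415107
z_1 = 11.415107: f = 193803.400510, f' = 84896.532465 → z_2 = 11.415107 - (193803.400510)/(84896.532465) = 9.132288
z_2 = 9.132288: f = 63500.979808, f' = 34776.705676 → z_3 = 9.132288 - (63500.979808)/(34776.705676) = 7.306325

7.3063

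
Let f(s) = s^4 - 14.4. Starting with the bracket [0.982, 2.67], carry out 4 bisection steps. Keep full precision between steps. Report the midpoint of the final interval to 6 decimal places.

f(0.982000) = -13.470079, f(2.670000) = 36.421215 (opposite signs)
step 1: m = 1.826000, f(m) = -3.282604 < 0 → root in [1.826000, 2.670000]
step 2: m = 2.248000, f(m) = 11.137903 > 0 → root in [1.826000, 2.248000]
step 3: m = 2.037000, f(m) = 2.817263 > 0 → root in [1.826000, 2.037000]
step 4: m = 1.931500, f(m) = -0.481935 < 0 → root in [1.931500, 2.037000]
Midpoint of [1.931500, 2.037000] = 1.984250

1.984250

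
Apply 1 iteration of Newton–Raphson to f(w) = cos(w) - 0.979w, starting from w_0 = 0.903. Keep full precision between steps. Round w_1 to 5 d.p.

f'(w) = -sin(w) - 0.979
w_0 = 0.903000: f = -0.264780, f' = -1.764188 → w_1 = 0.903000 - (-0.264780)/(-1.764188) = 0.752914

0.75291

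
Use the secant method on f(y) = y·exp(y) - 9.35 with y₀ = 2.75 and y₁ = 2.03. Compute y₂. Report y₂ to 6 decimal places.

f(y_0) = 33.667238, f(y_1) = 6.106595
y_2 = 2.030000 - (6.106595)·(2.030000 - 2.750000)/(6.106595 - (33.667238)) = 1.870470; f(y_2) = 2.791870

1.870470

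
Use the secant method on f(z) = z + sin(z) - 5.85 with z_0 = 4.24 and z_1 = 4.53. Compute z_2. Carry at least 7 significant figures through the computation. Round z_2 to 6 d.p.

7.919596

f(z_0) = -2.500484, f(z_1) = -2.303413
z_2 = 4.530000 - (-2.303413)·(4.530000 - 4.240000)/(-2.303413 - (-2.500484)) = 7.919596; f(z_2) = 3.067444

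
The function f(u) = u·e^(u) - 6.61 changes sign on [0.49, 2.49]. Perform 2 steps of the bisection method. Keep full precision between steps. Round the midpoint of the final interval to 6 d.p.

1.240000

f(0.490000) = -5.810165, f(2.490000) = 23.422578 (opposite signs)
step 1: m = 1.490000, f(m) = 0.001272 > 0 → root in [0.490000, 1.490000]
step 2: m = 0.990000, f(m) = -3.945678 < 0 → root in [0.990000, 1.490000]
Midpoint of [0.990000, 1.490000] = 1.240000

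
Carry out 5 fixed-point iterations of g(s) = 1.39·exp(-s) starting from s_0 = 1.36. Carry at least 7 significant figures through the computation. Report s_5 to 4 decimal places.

s_1 = g(1.360000) = 0.356758
s_2 = g(0.356758) = 0.972919
s_3 = g(0.972919) = 0.525390
s_4 = g(0.525390) = 0.821942
s_5 = g(0.821942) = 0.611013

0.6110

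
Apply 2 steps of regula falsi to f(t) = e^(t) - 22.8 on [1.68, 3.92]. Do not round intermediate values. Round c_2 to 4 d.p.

2.9131

False-position update: c = (a·f(b) − b·f(a))/(f(b) − f(a)); replace the endpoint whose sign matches f(c).
f(1.680000) = -17.434444, f(3.920000) = 27.600445
step 1: c = 2.547176, f(c) = -10.029018 < 0 → new bracket [2.547176, 3.920000]
step 2: c = 2.913061, f(c) = -4.386921 < 0 → new bracket [2.913061, 3.920000]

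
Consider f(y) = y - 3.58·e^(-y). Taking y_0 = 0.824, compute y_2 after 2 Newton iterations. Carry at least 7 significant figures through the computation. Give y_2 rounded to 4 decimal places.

1.1421

f'(y) = 1 + 3.58·e^(-y)
y_0 = 0.824000: f = -0.746451, f' = 2.570451 → y_1 = 0.824000 - (-0.746451)/(2.570451) = 1.114397
y_1 = 1.114397: f = -0.060248, f' = 2.174645 → y_2 = 1.114397 - (-0.060248)/(2.174645) = 1.142102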